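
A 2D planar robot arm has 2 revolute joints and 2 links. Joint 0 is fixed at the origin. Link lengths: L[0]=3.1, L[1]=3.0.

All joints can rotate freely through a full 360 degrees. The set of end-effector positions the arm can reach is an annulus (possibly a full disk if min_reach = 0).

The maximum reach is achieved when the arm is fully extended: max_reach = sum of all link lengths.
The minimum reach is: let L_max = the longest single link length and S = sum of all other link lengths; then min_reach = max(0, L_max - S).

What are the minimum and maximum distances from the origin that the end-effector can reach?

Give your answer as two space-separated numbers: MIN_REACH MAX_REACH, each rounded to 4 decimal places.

Link lengths: [3.1, 3.0]
max_reach = 3.1 + 3 = 6.1
L_max = max([3.1, 3.0]) = 3.1
S (sum of others) = 6.1 - 3.1 = 3
min_reach = max(0, 3.1 - 3) = max(0, 0.1) = 0.1

Answer: 0.1000 6.1000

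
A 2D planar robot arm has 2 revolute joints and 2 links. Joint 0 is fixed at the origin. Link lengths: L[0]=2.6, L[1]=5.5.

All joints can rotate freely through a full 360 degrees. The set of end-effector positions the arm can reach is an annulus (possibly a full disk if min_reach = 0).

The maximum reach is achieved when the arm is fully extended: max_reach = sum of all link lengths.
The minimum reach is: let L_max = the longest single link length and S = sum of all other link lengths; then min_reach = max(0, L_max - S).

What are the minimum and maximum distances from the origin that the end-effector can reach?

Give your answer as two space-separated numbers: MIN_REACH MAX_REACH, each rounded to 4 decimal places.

Link lengths: [2.6, 5.5]
max_reach = 2.6 + 5.5 = 8.1
L_max = max([2.6, 5.5]) = 5.5
S (sum of others) = 8.1 - 5.5 = 2.6
min_reach = max(0, 5.5 - 2.6) = max(0, 2.9) = 2.9

Answer: 2.9000 8.1000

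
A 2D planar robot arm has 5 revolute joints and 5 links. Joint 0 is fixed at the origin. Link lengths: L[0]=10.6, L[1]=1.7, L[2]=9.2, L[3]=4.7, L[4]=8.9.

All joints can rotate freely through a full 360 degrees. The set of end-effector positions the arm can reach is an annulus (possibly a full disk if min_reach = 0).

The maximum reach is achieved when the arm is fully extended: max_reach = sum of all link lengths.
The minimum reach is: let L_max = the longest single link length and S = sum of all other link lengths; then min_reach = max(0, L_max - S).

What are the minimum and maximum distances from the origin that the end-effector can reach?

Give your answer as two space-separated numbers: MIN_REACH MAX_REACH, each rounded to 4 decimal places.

Answer: 0.0000 35.1000

Derivation:
Link lengths: [10.6, 1.7, 9.2, 4.7, 8.9]
max_reach = 10.6 + 1.7 + 9.2 + 4.7 + 8.9 = 35.1
L_max = max([10.6, 1.7, 9.2, 4.7, 8.9]) = 10.6
S (sum of others) = 35.1 - 10.6 = 24.5
min_reach = max(0, 10.6 - 24.5) = max(0, -13.9) = 0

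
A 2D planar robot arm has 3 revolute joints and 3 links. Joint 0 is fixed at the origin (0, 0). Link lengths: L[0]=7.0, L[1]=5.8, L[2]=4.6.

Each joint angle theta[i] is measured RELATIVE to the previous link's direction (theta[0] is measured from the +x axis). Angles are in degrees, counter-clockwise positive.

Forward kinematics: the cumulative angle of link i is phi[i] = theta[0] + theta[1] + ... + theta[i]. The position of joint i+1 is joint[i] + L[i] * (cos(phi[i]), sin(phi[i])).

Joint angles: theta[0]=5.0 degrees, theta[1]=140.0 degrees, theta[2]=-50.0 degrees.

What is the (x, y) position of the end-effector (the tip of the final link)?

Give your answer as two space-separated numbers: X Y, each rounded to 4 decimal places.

joint[0] = (0.0000, 0.0000)  (base)
link 0: phi[0] = 5 = 5 deg
  cos(5 deg) = 0.9962, sin(5 deg) = 0.0872
  joint[1] = (0.0000, 0.0000) + 7 * (0.9962, 0.0872) = (0.0000 + 6.9734, 0.0000 + 0.6101) = (6.9734, 0.6101)
link 1: phi[1] = 5 + 140 = 145 deg
  cos(145 deg) = -0.8192, sin(145 deg) = 0.5736
  joint[2] = (6.9734, 0.6101) + 5.8 * (-0.8192, 0.5736) = (6.9734 + -4.7511, 0.6101 + 3.3267) = (2.2223, 3.9368)
link 2: phi[2] = 5 + 140 + -50 = 95 deg
  cos(95 deg) = -0.0872, sin(95 deg) = 0.9962
  joint[3] = (2.2223, 3.9368) + 4.6 * (-0.0872, 0.9962) = (2.2223 + -0.4009, 3.9368 + 4.5825) = (1.8214, 8.5193)
End effector: (1.8214, 8.5193)

Answer: 1.8214 8.5193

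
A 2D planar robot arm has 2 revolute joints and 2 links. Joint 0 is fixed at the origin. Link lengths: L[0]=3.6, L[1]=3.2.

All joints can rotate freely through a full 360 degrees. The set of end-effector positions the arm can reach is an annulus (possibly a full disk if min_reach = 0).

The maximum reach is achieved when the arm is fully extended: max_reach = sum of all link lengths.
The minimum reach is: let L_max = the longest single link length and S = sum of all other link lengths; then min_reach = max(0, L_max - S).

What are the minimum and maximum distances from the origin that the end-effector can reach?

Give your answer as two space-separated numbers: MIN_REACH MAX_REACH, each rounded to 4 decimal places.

Link lengths: [3.6, 3.2]
max_reach = 3.6 + 3.2 = 6.8
L_max = max([3.6, 3.2]) = 3.6
S (sum of others) = 6.8 - 3.6 = 3.2
min_reach = max(0, 3.6 - 3.2) = max(0, 0.4) = 0.4

Answer: 0.4000 6.8000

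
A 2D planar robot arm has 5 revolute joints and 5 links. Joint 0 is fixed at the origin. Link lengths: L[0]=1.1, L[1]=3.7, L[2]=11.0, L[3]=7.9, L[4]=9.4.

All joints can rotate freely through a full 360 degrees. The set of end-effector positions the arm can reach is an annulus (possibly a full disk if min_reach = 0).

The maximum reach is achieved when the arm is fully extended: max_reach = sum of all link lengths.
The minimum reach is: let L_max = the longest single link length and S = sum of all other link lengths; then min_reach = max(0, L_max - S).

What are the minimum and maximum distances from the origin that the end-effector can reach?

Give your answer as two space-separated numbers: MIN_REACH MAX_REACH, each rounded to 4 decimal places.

Answer: 0.0000 33.1000

Derivation:
Link lengths: [1.1, 3.7, 11.0, 7.9, 9.4]
max_reach = 1.1 + 3.7 + 11 + 7.9 + 9.4 = 33.1
L_max = max([1.1, 3.7, 11.0, 7.9, 9.4]) = 11
S (sum of others) = 33.1 - 11 = 22.1
min_reach = max(0, 11 - 22.1) = max(0, -11.1) = 0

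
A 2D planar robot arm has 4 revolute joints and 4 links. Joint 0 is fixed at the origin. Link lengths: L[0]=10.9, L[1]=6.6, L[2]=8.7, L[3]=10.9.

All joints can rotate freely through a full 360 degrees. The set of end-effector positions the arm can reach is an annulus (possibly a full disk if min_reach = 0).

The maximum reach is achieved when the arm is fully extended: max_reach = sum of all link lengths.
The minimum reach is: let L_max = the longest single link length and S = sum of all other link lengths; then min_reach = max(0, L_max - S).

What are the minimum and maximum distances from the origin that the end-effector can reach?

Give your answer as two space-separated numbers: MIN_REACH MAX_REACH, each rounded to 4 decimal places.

Answer: 0.0000 37.1000

Derivation:
Link lengths: [10.9, 6.6, 8.7, 10.9]
max_reach = 10.9 + 6.6 + 8.7 + 10.9 = 37.1
L_max = max([10.9, 6.6, 8.7, 10.9]) = 10.9
S (sum of others) = 37.1 - 10.9 = 26.2
min_reach = max(0, 10.9 - 26.2) = max(0, -15.3) = 0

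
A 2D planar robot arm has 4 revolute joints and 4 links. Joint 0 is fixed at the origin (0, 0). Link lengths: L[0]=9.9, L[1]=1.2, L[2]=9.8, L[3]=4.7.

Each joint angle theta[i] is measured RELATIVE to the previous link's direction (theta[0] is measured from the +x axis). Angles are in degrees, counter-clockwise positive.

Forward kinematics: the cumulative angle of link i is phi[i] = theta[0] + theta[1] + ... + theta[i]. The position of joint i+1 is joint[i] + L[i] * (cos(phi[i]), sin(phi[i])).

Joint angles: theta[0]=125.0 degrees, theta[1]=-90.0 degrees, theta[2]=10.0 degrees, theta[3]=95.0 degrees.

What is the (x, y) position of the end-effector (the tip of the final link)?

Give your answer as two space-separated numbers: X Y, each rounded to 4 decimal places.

joint[0] = (0.0000, 0.0000)  (base)
link 0: phi[0] = 125 = 125 deg
  cos(125 deg) = -0.5736, sin(125 deg) = 0.8192
  joint[1] = (0.0000, 0.0000) + 9.9 * (-0.5736, 0.8192) = (0.0000 + -5.6784, 0.0000 + 8.1096) = (-5.6784, 8.1096)
link 1: phi[1] = 125 + -90 = 35 deg
  cos(35 deg) = 0.8192, sin(35 deg) = 0.5736
  joint[2] = (-5.6784, 8.1096) + 1.2 * (0.8192, 0.5736) = (-5.6784 + 0.9830, 8.1096 + 0.6883) = (-4.6954, 8.7979)
link 2: phi[2] = 125 + -90 + 10 = 45 deg
  cos(45 deg) = 0.7071, sin(45 deg) = 0.7071
  joint[3] = (-4.6954, 8.7979) + 9.8 * (0.7071, 0.7071) = (-4.6954 + 6.9296, 8.7979 + 6.9296) = (2.2342, 15.7275)
link 3: phi[3] = 125 + -90 + 10 + 95 = 140 deg
  cos(140 deg) = -0.7660, sin(140 deg) = 0.6428
  joint[4] = (2.2342, 15.7275) + 4.7 * (-0.7660, 0.6428) = (2.2342 + -3.6004, 15.7275 + 3.0211) = (-1.3662, 18.7486)
End effector: (-1.3662, 18.7486)

Answer: -1.3662 18.7486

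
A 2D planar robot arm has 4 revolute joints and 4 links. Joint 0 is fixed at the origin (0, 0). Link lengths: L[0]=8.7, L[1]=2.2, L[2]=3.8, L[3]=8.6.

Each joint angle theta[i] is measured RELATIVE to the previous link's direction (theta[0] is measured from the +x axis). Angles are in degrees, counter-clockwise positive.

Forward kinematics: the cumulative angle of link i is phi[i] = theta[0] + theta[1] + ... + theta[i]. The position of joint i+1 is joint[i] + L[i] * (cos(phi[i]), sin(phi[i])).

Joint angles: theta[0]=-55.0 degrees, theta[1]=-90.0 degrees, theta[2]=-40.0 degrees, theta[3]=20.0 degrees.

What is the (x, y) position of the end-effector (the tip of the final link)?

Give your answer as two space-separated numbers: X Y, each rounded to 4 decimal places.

joint[0] = (0.0000, 0.0000)  (base)
link 0: phi[0] = -55 = -55 deg
  cos(-55 deg) = 0.5736, sin(-55 deg) = -0.8192
  joint[1] = (0.0000, 0.0000) + 8.7 * (0.5736, -0.8192) = (0.0000 + 4.9901, 0.0000 + -7.1266) = (4.9901, -7.1266)
link 1: phi[1] = -55 + -90 = -145 deg
  cos(-145 deg) = -0.8192, sin(-145 deg) = -0.5736
  joint[2] = (4.9901, -7.1266) + 2.2 * (-0.8192, -0.5736) = (4.9901 + -1.8021, -7.1266 + -1.2619) = (3.1880, -8.3885)
link 2: phi[2] = -55 + -90 + -40 = -185 deg
  cos(-185 deg) = -0.9962, sin(-185 deg) = 0.0872
  joint[3] = (3.1880, -8.3885) + 3.8 * (-0.9962, 0.0872) = (3.1880 + -3.7855, -8.3885 + 0.3312) = (-0.5976, -8.0573)
link 3: phi[3] = -55 + -90 + -40 + 20 = -165 deg
  cos(-165 deg) = -0.9659, sin(-165 deg) = -0.2588
  joint[4] = (-0.5976, -8.0573) + 8.6 * (-0.9659, -0.2588) = (-0.5976 + -8.3070, -8.0573 + -2.2258) = (-8.9045, -10.2831)
End effector: (-8.9045, -10.2831)

Answer: -8.9045 -10.2831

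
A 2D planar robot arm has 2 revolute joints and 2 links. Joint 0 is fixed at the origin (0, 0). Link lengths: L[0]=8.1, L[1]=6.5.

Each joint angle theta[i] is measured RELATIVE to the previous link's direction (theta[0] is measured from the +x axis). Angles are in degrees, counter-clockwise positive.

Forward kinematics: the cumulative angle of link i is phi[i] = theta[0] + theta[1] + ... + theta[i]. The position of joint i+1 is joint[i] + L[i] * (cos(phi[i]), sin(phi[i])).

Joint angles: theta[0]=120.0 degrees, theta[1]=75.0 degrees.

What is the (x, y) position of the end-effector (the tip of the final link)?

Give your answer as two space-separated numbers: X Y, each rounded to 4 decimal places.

joint[0] = (0.0000, 0.0000)  (base)
link 0: phi[0] = 120 = 120 deg
  cos(120 deg) = -0.5000, sin(120 deg) = 0.8660
  joint[1] = (0.0000, 0.0000) + 8.1 * (-0.5000, 0.8660) = (0.0000 + -4.0500, 0.0000 + 7.0148) = (-4.0500, 7.0148)
link 1: phi[1] = 120 + 75 = 195 deg
  cos(195 deg) = -0.9659, sin(195 deg) = -0.2588
  joint[2] = (-4.0500, 7.0148) + 6.5 * (-0.9659, -0.2588) = (-4.0500 + -6.2785, 7.0148 + -1.6823) = (-10.3285, 5.3325)
End effector: (-10.3285, 5.3325)

Answer: -10.3285 5.3325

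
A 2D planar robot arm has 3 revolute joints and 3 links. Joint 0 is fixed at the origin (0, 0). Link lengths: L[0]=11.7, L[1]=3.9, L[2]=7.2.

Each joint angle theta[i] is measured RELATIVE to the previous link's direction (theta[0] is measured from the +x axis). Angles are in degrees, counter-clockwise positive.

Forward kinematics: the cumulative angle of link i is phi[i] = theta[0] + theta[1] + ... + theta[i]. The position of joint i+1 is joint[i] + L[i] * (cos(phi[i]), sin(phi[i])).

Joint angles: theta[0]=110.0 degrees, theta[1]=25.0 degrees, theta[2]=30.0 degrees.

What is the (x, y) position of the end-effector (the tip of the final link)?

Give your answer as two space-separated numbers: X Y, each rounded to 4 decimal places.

joint[0] = (0.0000, 0.0000)  (base)
link 0: phi[0] = 110 = 110 deg
  cos(110 deg) = -0.3420, sin(110 deg) = 0.9397
  joint[1] = (0.0000, 0.0000) + 11.7 * (-0.3420, 0.9397) = (0.0000 + -4.0016, 0.0000 + 10.9944) = (-4.0016, 10.9944)
link 1: phi[1] = 110 + 25 = 135 deg
  cos(135 deg) = -0.7071, sin(135 deg) = 0.7071
  joint[2] = (-4.0016, 10.9944) + 3.9 * (-0.7071, 0.7071) = (-4.0016 + -2.7577, 10.9944 + 2.7577) = (-6.7594, 13.7521)
link 2: phi[2] = 110 + 25 + 30 = 165 deg
  cos(165 deg) = -0.9659, sin(165 deg) = 0.2588
  joint[3] = (-6.7594, 13.7521) + 7.2 * (-0.9659, 0.2588) = (-6.7594 + -6.9547, 13.7521 + 1.8635) = (-13.7140, 15.6156)
End effector: (-13.7140, 15.6156)

Answer: -13.7140 15.6156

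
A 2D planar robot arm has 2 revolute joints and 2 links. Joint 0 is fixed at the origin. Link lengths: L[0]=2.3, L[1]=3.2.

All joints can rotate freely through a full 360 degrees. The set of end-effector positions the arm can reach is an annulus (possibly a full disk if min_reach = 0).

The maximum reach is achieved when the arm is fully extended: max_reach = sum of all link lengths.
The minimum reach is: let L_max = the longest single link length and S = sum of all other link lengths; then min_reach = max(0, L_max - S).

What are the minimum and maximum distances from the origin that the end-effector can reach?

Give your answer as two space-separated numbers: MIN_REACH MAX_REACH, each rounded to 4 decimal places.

Link lengths: [2.3, 3.2]
max_reach = 2.3 + 3.2 = 5.5
L_max = max([2.3, 3.2]) = 3.2
S (sum of others) = 5.5 - 3.2 = 2.3
min_reach = max(0, 3.2 - 2.3) = max(0, 0.9) = 0.9

Answer: 0.9000 5.5000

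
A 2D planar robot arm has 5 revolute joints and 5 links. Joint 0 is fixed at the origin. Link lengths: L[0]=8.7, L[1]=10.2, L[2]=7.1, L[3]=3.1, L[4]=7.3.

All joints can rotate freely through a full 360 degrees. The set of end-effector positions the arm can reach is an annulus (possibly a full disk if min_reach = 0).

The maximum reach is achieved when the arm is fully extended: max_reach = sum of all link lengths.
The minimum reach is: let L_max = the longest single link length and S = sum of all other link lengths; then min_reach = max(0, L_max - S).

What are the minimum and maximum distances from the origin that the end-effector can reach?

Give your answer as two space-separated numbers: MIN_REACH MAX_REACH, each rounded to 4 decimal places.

Answer: 0.0000 36.4000

Derivation:
Link lengths: [8.7, 10.2, 7.1, 3.1, 7.3]
max_reach = 8.7 + 10.2 + 7.1 + 3.1 + 7.3 = 36.4
L_max = max([8.7, 10.2, 7.1, 3.1, 7.3]) = 10.2
S (sum of others) = 36.4 - 10.2 = 26.2
min_reach = max(0, 10.2 - 26.2) = max(0, -16) = 0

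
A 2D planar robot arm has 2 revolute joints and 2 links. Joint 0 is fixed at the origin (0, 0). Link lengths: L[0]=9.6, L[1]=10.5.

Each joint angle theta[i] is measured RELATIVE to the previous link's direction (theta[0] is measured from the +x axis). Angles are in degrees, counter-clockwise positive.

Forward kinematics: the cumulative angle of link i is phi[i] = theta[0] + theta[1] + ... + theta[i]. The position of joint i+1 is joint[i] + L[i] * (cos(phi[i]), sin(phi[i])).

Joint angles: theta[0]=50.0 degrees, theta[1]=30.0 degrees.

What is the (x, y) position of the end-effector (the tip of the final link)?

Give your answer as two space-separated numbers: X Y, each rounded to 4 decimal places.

joint[0] = (0.0000, 0.0000)  (base)
link 0: phi[0] = 50 = 50 deg
  cos(50 deg) = 0.6428, sin(50 deg) = 0.7660
  joint[1] = (0.0000, 0.0000) + 9.6 * (0.6428, 0.7660) = (0.0000 + 6.1708, 0.0000 + 7.3540) = (6.1708, 7.3540)
link 1: phi[1] = 50 + 30 = 80 deg
  cos(80 deg) = 0.1736, sin(80 deg) = 0.9848
  joint[2] = (6.1708, 7.3540) + 10.5 * (0.1736, 0.9848) = (6.1708 + 1.8233, 7.3540 + 10.3405) = (7.9941, 17.6945)
End effector: (7.9941, 17.6945)

Answer: 7.9941 17.6945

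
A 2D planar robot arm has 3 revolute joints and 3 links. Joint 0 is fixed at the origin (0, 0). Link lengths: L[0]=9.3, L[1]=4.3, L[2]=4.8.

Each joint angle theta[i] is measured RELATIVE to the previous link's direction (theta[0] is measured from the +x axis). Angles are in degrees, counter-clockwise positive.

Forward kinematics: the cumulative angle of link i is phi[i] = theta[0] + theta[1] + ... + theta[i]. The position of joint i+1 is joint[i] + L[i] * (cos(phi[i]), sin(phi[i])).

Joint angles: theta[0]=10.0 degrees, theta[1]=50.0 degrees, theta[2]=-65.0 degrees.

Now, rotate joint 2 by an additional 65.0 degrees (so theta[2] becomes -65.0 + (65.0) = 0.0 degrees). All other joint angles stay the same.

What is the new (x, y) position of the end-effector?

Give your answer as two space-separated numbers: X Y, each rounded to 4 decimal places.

joint[0] = (0.0000, 0.0000)  (base)
link 0: phi[0] = 10 = 10 deg
  cos(10 deg) = 0.9848, sin(10 deg) = 0.1736
  joint[1] = (0.0000, 0.0000) + 9.3 * (0.9848, 0.1736) = (0.0000 + 9.1587, 0.0000 + 1.6149) = (9.1587, 1.6149)
link 1: phi[1] = 10 + 50 = 60 deg
  cos(60 deg) = 0.5000, sin(60 deg) = 0.8660
  joint[2] = (9.1587, 1.6149) + 4.3 * (0.5000, 0.8660) = (9.1587 + 2.1500, 1.6149 + 3.7239) = (11.3087, 5.3388)
link 2: phi[2] = 10 + 50 + 0 = 60 deg
  cos(60 deg) = 0.5000, sin(60 deg) = 0.8660
  joint[3] = (11.3087, 5.3388) + 4.8 * (0.5000, 0.8660) = (11.3087 + 2.4000, 5.3388 + 4.1569) = (13.7087, 9.4958)
End effector: (13.7087, 9.4958)

Answer: 13.7087 9.4958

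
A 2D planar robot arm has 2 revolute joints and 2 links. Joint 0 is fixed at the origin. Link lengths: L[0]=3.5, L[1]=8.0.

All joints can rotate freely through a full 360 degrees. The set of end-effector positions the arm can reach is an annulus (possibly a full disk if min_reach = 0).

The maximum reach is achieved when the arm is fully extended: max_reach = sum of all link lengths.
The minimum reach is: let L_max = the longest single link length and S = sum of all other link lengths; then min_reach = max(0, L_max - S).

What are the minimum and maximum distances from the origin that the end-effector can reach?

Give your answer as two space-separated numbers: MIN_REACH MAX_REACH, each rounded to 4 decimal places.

Answer: 4.5000 11.5000

Derivation:
Link lengths: [3.5, 8.0]
max_reach = 3.5 + 8 = 11.5
L_max = max([3.5, 8.0]) = 8
S (sum of others) = 11.5 - 8 = 3.5
min_reach = max(0, 8 - 3.5) = max(0, 4.5) = 4.5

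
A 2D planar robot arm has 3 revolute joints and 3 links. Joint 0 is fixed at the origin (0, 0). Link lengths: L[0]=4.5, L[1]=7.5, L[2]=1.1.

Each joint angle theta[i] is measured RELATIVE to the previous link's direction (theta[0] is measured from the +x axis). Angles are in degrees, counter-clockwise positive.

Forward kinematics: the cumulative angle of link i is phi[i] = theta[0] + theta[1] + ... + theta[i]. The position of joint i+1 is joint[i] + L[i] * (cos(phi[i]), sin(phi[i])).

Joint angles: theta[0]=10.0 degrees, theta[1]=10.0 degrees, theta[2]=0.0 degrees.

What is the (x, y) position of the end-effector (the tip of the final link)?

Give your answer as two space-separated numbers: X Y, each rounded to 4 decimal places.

joint[0] = (0.0000, 0.0000)  (base)
link 0: phi[0] = 10 = 10 deg
  cos(10 deg) = 0.9848, sin(10 deg) = 0.1736
  joint[1] = (0.0000, 0.0000) + 4.5 * (0.9848, 0.1736) = (0.0000 + 4.4316, 0.0000 + 0.7814) = (4.4316, 0.7814)
link 1: phi[1] = 10 + 10 = 20 deg
  cos(20 deg) = 0.9397, sin(20 deg) = 0.3420
  joint[2] = (4.4316, 0.7814) + 7.5 * (0.9397, 0.3420) = (4.4316 + 7.0477, 0.7814 + 2.5652) = (11.4793, 3.3466)
link 2: phi[2] = 10 + 10 + 0 = 20 deg
  cos(20 deg) = 0.9397, sin(20 deg) = 0.3420
  joint[3] = (11.4793, 3.3466) + 1.1 * (0.9397, 0.3420) = (11.4793 + 1.0337, 3.3466 + 0.3762) = (12.5130, 3.7228)
End effector: (12.5130, 3.7228)

Answer: 12.5130 3.7228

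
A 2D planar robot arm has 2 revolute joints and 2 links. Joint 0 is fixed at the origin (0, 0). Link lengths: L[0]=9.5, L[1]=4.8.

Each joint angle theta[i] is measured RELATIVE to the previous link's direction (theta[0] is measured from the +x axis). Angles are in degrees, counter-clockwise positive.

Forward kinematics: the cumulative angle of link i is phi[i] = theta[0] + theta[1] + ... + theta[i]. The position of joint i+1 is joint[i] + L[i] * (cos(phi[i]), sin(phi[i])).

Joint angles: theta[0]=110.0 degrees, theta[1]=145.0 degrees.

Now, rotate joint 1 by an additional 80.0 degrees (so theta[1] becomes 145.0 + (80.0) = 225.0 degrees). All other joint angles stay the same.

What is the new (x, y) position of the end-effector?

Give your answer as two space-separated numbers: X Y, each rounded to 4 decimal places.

Answer: 1.1011 6.8985

Derivation:
joint[0] = (0.0000, 0.0000)  (base)
link 0: phi[0] = 110 = 110 deg
  cos(110 deg) = -0.3420, sin(110 deg) = 0.9397
  joint[1] = (0.0000, 0.0000) + 9.5 * (-0.3420, 0.9397) = (0.0000 + -3.2492, 0.0000 + 8.9271) = (-3.2492, 8.9271)
link 1: phi[1] = 110 + 225 = 335 deg
  cos(335 deg) = 0.9063, sin(335 deg) = -0.4226
  joint[2] = (-3.2492, 8.9271) + 4.8 * (0.9063, -0.4226) = (-3.2492 + 4.3503, 8.9271 + -2.0286) = (1.1011, 6.8985)
End effector: (1.1011, 6.8985)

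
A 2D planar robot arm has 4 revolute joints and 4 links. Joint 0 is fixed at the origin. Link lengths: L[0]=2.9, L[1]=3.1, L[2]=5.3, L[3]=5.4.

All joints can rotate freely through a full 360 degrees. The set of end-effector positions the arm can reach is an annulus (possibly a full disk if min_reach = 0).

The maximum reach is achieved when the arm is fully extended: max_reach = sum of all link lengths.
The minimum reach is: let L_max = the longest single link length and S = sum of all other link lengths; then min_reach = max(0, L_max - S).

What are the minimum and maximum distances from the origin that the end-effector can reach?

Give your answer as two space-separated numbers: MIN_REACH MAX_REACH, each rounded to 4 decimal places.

Link lengths: [2.9, 3.1, 5.3, 5.4]
max_reach = 2.9 + 3.1 + 5.3 + 5.4 = 16.7
L_max = max([2.9, 3.1, 5.3, 5.4]) = 5.4
S (sum of others) = 16.7 - 5.4 = 11.3
min_reach = max(0, 5.4 - 11.3) = max(0, -5.9) = 0

Answer: 0.0000 16.7000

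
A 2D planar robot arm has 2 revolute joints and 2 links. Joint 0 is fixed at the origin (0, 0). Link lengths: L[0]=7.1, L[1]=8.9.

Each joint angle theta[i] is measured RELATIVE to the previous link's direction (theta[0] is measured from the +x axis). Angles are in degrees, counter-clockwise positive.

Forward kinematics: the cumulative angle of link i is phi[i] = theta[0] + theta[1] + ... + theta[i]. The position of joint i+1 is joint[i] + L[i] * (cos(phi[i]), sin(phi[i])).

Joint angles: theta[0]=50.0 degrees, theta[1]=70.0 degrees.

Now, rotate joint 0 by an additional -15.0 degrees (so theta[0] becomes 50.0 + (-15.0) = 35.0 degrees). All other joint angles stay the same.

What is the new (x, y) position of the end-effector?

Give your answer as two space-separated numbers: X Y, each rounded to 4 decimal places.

joint[0] = (0.0000, 0.0000)  (base)
link 0: phi[0] = 35 = 35 deg
  cos(35 deg) = 0.8192, sin(35 deg) = 0.5736
  joint[1] = (0.0000, 0.0000) + 7.1 * (0.8192, 0.5736) = (0.0000 + 5.8160, 0.0000 + 4.0724) = (5.8160, 4.0724)
link 1: phi[1] = 35 + 70 = 105 deg
  cos(105 deg) = -0.2588, sin(105 deg) = 0.9659
  joint[2] = (5.8160, 4.0724) + 8.9 * (-0.2588, 0.9659) = (5.8160 + -2.3035, 4.0724 + 8.5967) = (3.5125, 12.6691)
End effector: (3.5125, 12.6691)

Answer: 3.5125 12.6691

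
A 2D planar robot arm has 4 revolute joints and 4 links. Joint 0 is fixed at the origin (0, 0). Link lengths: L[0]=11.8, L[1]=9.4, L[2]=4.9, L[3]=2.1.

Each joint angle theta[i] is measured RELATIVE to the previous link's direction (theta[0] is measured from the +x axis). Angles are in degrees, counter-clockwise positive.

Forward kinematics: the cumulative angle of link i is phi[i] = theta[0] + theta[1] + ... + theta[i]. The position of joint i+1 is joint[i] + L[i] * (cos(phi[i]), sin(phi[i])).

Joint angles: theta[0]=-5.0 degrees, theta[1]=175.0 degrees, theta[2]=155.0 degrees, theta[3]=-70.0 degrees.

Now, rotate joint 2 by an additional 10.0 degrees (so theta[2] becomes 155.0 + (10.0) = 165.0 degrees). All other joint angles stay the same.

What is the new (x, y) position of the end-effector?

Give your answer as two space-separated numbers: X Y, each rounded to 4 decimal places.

Answer: 6.7558 -3.5590

Derivation:
joint[0] = (0.0000, 0.0000)  (base)
link 0: phi[0] = -5 = -5 deg
  cos(-5 deg) = 0.9962, sin(-5 deg) = -0.0872
  joint[1] = (0.0000, 0.0000) + 11.8 * (0.9962, -0.0872) = (0.0000 + 11.7551, 0.0000 + -1.0284) = (11.7551, -1.0284)
link 1: phi[1] = -5 + 175 = 170 deg
  cos(170 deg) = -0.9848, sin(170 deg) = 0.1736
  joint[2] = (11.7551, -1.0284) + 9.4 * (-0.9848, 0.1736) = (11.7551 + -9.2572, -1.0284 + 1.6323) = (2.4979, 0.6039)
link 2: phi[2] = -5 + 175 + 165 = 335 deg
  cos(335 deg) = 0.9063, sin(335 deg) = -0.4226
  joint[3] = (2.4979, 0.6039) + 4.9 * (0.9063, -0.4226) = (2.4979 + 4.4409, 0.6039 + -2.0708) = (6.9388, -1.4670)
link 3: phi[3] = -5 + 175 + 165 + -70 = 265 deg
  cos(265 deg) = -0.0872, sin(265 deg) = -0.9962
  joint[4] = (6.9388, -1.4670) + 2.1 * (-0.0872, -0.9962) = (6.9388 + -0.1830, -1.4670 + -2.0920) = (6.7558, -3.5590)
End effector: (6.7558, -3.5590)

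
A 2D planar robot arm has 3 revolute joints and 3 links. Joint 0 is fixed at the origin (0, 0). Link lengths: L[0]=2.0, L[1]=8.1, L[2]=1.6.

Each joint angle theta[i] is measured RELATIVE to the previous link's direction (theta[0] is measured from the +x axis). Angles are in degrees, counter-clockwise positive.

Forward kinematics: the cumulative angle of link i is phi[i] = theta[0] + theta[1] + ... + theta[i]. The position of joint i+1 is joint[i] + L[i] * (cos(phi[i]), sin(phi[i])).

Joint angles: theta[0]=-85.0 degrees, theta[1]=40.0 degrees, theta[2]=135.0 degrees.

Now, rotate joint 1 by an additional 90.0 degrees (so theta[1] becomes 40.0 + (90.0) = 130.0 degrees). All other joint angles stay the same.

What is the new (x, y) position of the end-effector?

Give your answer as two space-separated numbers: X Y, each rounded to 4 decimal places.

Answer: 4.3019 3.7352

Derivation:
joint[0] = (0.0000, 0.0000)  (base)
link 0: phi[0] = -85 = -85 deg
  cos(-85 deg) = 0.0872, sin(-85 deg) = -0.9962
  joint[1] = (0.0000, 0.0000) + 2 * (0.0872, -0.9962) = (0.0000 + 0.1743, 0.0000 + -1.9924) = (0.1743, -1.9924)
link 1: phi[1] = -85 + 130 = 45 deg
  cos(45 deg) = 0.7071, sin(45 deg) = 0.7071
  joint[2] = (0.1743, -1.9924) + 8.1 * (0.7071, 0.7071) = (0.1743 + 5.7276, -1.9924 + 5.7276) = (5.9019, 3.7352)
link 2: phi[2] = -85 + 130 + 135 = 180 deg
  cos(180 deg) = -1.0000, sin(180 deg) = 0.0000
  joint[3] = (5.9019, 3.7352) + 1.6 * (-1.0000, 0.0000) = (5.9019 + -1.6000, 3.7352 + 0.0000) = (4.3019, 3.7352)
End effector: (4.3019, 3.7352)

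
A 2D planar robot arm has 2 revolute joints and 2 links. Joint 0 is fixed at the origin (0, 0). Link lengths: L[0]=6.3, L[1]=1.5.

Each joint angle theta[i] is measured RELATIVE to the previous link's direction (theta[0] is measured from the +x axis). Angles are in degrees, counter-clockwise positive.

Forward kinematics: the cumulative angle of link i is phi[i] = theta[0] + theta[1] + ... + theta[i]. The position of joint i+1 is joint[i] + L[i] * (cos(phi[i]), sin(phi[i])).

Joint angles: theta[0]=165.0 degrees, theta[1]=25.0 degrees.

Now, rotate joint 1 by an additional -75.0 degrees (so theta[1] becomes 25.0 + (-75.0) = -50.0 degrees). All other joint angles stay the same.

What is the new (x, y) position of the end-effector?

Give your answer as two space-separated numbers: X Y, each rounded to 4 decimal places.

Answer: -6.7193 2.9900

Derivation:
joint[0] = (0.0000, 0.0000)  (base)
link 0: phi[0] = 165 = 165 deg
  cos(165 deg) = -0.9659, sin(165 deg) = 0.2588
  joint[1] = (0.0000, 0.0000) + 6.3 * (-0.9659, 0.2588) = (0.0000 + -6.0853, 0.0000 + 1.6306) = (-6.0853, 1.6306)
link 1: phi[1] = 165 + -50 = 115 deg
  cos(115 deg) = -0.4226, sin(115 deg) = 0.9063
  joint[2] = (-6.0853, 1.6306) + 1.5 * (-0.4226, 0.9063) = (-6.0853 + -0.6339, 1.6306 + 1.3595) = (-6.7193, 2.9900)
End effector: (-6.7193, 2.9900)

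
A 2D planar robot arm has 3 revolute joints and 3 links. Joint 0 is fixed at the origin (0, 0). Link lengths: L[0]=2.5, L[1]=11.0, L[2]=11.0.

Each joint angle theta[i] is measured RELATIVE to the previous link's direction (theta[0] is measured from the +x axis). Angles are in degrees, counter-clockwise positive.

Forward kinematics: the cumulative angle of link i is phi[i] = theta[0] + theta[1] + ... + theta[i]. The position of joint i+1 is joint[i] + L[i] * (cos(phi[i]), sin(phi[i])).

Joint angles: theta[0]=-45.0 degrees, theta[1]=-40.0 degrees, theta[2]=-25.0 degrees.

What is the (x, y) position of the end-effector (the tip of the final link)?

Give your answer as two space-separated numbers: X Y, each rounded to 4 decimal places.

joint[0] = (0.0000, 0.0000)  (base)
link 0: phi[0] = -45 = -45 deg
  cos(-45 deg) = 0.7071, sin(-45 deg) = -0.7071
  joint[1] = (0.0000, 0.0000) + 2.5 * (0.7071, -0.7071) = (0.0000 + 1.7678, 0.0000 + -1.7678) = (1.7678, -1.7678)
link 1: phi[1] = -45 + -40 = -85 deg
  cos(-85 deg) = 0.0872, sin(-85 deg) = -0.9962
  joint[2] = (1.7678, -1.7678) + 11 * (0.0872, -0.9962) = (1.7678 + 0.9587, -1.7678 + -10.9581) = (2.7265, -12.7259)
link 2: phi[2] = -45 + -40 + -25 = -110 deg
  cos(-110 deg) = -0.3420, sin(-110 deg) = -0.9397
  joint[3] = (2.7265, -12.7259) + 11 * (-0.3420, -0.9397) = (2.7265 + -3.7622, -12.7259 + -10.3366) = (-1.0357, -23.0625)
End effector: (-1.0357, -23.0625)

Answer: -1.0357 -23.0625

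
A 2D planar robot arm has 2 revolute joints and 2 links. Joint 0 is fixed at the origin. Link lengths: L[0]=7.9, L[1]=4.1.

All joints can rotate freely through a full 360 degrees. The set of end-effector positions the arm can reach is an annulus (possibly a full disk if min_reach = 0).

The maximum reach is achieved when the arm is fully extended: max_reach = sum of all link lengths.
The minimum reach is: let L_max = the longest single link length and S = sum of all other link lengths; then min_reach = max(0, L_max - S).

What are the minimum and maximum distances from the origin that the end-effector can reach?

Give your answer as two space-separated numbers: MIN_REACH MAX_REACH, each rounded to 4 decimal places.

Link lengths: [7.9, 4.1]
max_reach = 7.9 + 4.1 = 12
L_max = max([7.9, 4.1]) = 7.9
S (sum of others) = 12 - 7.9 = 4.1
min_reach = max(0, 7.9 - 4.1) = max(0, 3.8) = 3.8

Answer: 3.8000 12.0000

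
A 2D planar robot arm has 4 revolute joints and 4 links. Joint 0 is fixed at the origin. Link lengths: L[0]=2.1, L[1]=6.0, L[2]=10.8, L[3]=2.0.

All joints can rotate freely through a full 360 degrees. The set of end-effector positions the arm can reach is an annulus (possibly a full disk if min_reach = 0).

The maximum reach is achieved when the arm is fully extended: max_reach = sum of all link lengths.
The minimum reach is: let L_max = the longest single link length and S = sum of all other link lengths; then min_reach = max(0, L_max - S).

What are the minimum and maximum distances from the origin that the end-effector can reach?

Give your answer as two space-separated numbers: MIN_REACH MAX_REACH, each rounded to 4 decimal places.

Link lengths: [2.1, 6.0, 10.8, 2.0]
max_reach = 2.1 + 6 + 10.8 + 2 = 20.9
L_max = max([2.1, 6.0, 10.8, 2.0]) = 10.8
S (sum of others) = 20.9 - 10.8 = 10.1
min_reach = max(0, 10.8 - 10.1) = max(0, 0.7) = 0.7

Answer: 0.7000 20.9000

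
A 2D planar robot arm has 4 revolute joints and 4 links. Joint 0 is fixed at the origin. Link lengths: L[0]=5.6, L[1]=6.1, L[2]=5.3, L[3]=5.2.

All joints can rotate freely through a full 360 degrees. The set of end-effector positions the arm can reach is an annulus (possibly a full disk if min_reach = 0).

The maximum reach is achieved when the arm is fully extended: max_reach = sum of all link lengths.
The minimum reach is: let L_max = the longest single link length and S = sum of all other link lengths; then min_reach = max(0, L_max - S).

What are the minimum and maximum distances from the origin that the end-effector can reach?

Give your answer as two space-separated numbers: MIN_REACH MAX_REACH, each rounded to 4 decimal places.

Link lengths: [5.6, 6.1, 5.3, 5.2]
max_reach = 5.6 + 6.1 + 5.3 + 5.2 = 22.2
L_max = max([5.6, 6.1, 5.3, 5.2]) = 6.1
S (sum of others) = 22.2 - 6.1 = 16.1
min_reach = max(0, 6.1 - 16.1) = max(0, -10) = 0

Answer: 0.0000 22.2000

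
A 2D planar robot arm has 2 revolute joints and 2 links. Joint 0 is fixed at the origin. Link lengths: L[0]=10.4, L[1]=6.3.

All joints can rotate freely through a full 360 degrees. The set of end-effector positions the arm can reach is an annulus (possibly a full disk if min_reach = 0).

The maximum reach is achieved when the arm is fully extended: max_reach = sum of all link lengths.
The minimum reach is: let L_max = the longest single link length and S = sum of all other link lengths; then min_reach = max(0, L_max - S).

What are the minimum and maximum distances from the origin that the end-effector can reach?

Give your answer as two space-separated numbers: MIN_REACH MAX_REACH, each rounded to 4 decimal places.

Answer: 4.1000 16.7000

Derivation:
Link lengths: [10.4, 6.3]
max_reach = 10.4 + 6.3 = 16.7
L_max = max([10.4, 6.3]) = 10.4
S (sum of others) = 16.7 - 10.4 = 6.3
min_reach = max(0, 10.4 - 6.3) = max(0, 4.1) = 4.1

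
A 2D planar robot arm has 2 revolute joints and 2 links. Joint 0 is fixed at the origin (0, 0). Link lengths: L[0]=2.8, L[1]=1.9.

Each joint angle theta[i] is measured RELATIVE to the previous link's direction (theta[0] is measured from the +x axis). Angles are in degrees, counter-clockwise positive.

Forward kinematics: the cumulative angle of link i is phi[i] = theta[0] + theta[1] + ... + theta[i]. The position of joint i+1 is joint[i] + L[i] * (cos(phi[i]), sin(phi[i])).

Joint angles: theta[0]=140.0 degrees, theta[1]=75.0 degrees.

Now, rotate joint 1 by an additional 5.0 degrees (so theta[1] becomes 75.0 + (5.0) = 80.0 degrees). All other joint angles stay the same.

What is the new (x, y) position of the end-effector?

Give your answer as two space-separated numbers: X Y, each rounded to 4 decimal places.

Answer: -3.6004 0.5785

Derivation:
joint[0] = (0.0000, 0.0000)  (base)
link 0: phi[0] = 140 = 140 deg
  cos(140 deg) = -0.7660, sin(140 deg) = 0.6428
  joint[1] = (0.0000, 0.0000) + 2.8 * (-0.7660, 0.6428) = (0.0000 + -2.1449, 0.0000 + 1.7998) = (-2.1449, 1.7998)
link 1: phi[1] = 140 + 80 = 220 deg
  cos(220 deg) = -0.7660, sin(220 deg) = -0.6428
  joint[2] = (-2.1449, 1.7998) + 1.9 * (-0.7660, -0.6428) = (-2.1449 + -1.4555, 1.7998 + -1.2213) = (-3.6004, 0.5785)
End effector: (-3.6004, 0.5785)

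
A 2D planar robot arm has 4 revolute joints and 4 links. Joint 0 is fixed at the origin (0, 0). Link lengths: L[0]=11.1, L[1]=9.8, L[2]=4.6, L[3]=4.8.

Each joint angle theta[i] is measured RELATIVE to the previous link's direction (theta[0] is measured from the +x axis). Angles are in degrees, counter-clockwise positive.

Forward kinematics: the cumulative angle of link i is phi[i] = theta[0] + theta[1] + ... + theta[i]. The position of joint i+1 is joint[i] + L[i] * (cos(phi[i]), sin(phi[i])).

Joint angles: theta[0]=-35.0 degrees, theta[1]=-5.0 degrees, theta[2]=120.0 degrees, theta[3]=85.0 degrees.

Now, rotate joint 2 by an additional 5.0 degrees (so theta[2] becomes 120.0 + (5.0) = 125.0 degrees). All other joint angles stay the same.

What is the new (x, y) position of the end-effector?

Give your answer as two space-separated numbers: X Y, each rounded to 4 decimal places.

Answer: 12.2737 -7.2500

Derivation:
joint[0] = (0.0000, 0.0000)  (base)
link 0: phi[0] = -35 = -35 deg
  cos(-35 deg) = 0.8192, sin(-35 deg) = -0.5736
  joint[1] = (0.0000, 0.0000) + 11.1 * (0.8192, -0.5736) = (0.0000 + 9.0926, 0.0000 + -6.3667) = (9.0926, -6.3667)
link 1: phi[1] = -35 + -5 = -40 deg
  cos(-40 deg) = 0.7660, sin(-40 deg) = -0.6428
  joint[2] = (9.0926, -6.3667) + 9.8 * (0.7660, -0.6428) = (9.0926 + 7.5072, -6.3667 + -6.2993) = (16.5998, -12.6660)
link 2: phi[2] = -35 + -5 + 125 = 85 deg
  cos(85 deg) = 0.0872, sin(85 deg) = 0.9962
  joint[3] = (16.5998, -12.6660) + 4.6 * (0.0872, 0.9962) = (16.5998 + 0.4009, -12.6660 + 4.5825) = (17.0007, -8.0835)
link 3: phi[3] = -35 + -5 + 125 + 85 = 170 deg
  cos(170 deg) = -0.9848, sin(170 deg) = 0.1736
  joint[4] = (17.0007, -8.0835) + 4.8 * (-0.9848, 0.1736) = (17.0007 + -4.7271, -8.0835 + 0.8335) = (12.2737, -7.2500)
End effector: (12.2737, -7.2500)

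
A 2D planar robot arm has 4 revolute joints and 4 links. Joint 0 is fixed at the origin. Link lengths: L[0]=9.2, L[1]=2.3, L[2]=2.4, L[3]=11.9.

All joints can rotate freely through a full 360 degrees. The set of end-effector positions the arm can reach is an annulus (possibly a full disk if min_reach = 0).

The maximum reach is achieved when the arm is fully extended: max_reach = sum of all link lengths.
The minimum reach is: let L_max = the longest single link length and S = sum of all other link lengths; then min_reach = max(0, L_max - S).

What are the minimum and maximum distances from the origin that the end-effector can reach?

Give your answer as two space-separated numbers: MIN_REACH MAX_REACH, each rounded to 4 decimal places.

Answer: 0.0000 25.8000

Derivation:
Link lengths: [9.2, 2.3, 2.4, 11.9]
max_reach = 9.2 + 2.3 + 2.4 + 11.9 = 25.8
L_max = max([9.2, 2.3, 2.4, 11.9]) = 11.9
S (sum of others) = 25.8 - 11.9 = 13.9
min_reach = max(0, 11.9 - 13.9) = max(0, -2) = 0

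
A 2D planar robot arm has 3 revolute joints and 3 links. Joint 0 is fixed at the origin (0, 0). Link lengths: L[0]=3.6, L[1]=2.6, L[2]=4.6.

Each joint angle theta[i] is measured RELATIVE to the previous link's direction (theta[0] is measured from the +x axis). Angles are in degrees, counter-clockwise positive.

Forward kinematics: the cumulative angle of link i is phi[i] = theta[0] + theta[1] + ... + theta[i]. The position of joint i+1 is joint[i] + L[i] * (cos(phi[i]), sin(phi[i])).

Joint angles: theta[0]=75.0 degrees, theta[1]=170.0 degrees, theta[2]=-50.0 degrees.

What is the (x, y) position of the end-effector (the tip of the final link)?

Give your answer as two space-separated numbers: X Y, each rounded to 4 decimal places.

Answer: -4.6103 -0.0696

Derivation:
joint[0] = (0.0000, 0.0000)  (base)
link 0: phi[0] = 75 = 75 deg
  cos(75 deg) = 0.2588, sin(75 deg) = 0.9659
  joint[1] = (0.0000, 0.0000) + 3.6 * (0.2588, 0.9659) = (0.0000 + 0.9317, 0.0000 + 3.4773) = (0.9317, 3.4773)
link 1: phi[1] = 75 + 170 = 245 deg
  cos(245 deg) = -0.4226, sin(245 deg) = -0.9063
  joint[2] = (0.9317, 3.4773) + 2.6 * (-0.4226, -0.9063) = (0.9317 + -1.0988, 3.4773 + -2.3564) = (-0.1671, 1.1209)
link 2: phi[2] = 75 + 170 + -50 = 195 deg
  cos(195 deg) = -0.9659, sin(195 deg) = -0.2588
  joint[3] = (-0.1671, 1.1209) + 4.6 * (-0.9659, -0.2588) = (-0.1671 + -4.4433, 1.1209 + -1.1906) = (-4.6103, -0.0696)
End effector: (-4.6103, -0.0696)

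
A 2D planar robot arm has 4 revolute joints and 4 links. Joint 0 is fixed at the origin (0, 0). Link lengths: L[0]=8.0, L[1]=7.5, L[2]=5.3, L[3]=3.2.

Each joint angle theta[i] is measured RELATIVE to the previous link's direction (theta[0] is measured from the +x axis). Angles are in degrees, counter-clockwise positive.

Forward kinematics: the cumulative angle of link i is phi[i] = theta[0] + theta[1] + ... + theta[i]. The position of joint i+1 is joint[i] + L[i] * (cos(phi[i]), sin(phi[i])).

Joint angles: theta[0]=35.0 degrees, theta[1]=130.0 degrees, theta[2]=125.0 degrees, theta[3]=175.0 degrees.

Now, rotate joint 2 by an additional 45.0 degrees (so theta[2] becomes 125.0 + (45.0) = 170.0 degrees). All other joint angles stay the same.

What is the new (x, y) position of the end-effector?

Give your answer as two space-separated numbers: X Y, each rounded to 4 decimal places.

joint[0] = (0.0000, 0.0000)  (base)
link 0: phi[0] = 35 = 35 deg
  cos(35 deg) = 0.8192, sin(35 deg) = 0.5736
  joint[1] = (0.0000, 0.0000) + 8 * (0.8192, 0.5736) = (0.0000 + 6.5532, 0.0000 + 4.5886) = (6.5532, 4.5886)
link 1: phi[1] = 35 + 130 = 165 deg
  cos(165 deg) = -0.9659, sin(165 deg) = 0.2588
  joint[2] = (6.5532, 4.5886) + 7.5 * (-0.9659, 0.2588) = (6.5532 + -7.2444, 4.5886 + 1.9411) = (-0.6912, 6.5298)
link 2: phi[2] = 35 + 130 + 170 = 335 deg
  cos(335 deg) = 0.9063, sin(335 deg) = -0.4226
  joint[3] = (-0.6912, 6.5298) + 5.3 * (0.9063, -0.4226) = (-0.6912 + 4.8034, 6.5298 + -2.2399) = (4.1122, 4.2899)
link 3: phi[3] = 35 + 130 + 170 + 175 = 510 deg
  cos(510 deg) = -0.8660, sin(510 deg) = 0.5000
  joint[4] = (4.1122, 4.2899) + 3.2 * (-0.8660, 0.5000) = (4.1122 + -2.7713, 4.2899 + 1.6000) = (1.3409, 5.8899)
End effector: (1.3409, 5.8899)

Answer: 1.3409 5.8899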